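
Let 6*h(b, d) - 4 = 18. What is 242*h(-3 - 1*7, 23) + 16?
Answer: 2710/3 ≈ 903.33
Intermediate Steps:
h(b, d) = 11/3 (h(b, d) = 2/3 + (1/6)*18 = 2/3 + 3 = 11/3)
242*h(-3 - 1*7, 23) + 16 = 242*(11/3) + 16 = 2662/3 + 16 = 2710/3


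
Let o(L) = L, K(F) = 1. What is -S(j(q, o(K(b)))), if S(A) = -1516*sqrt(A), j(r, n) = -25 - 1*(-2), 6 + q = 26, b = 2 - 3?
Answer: 1516*I*sqrt(23) ≈ 7270.5*I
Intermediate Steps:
b = -1
q = 20 (q = -6 + 26 = 20)
j(r, n) = -23 (j(r, n) = -25 + 2 = -23)
-S(j(q, o(K(b)))) = -(-1516)*sqrt(-23) = -(-1516)*I*sqrt(23) = 1516*I*sqrt(23)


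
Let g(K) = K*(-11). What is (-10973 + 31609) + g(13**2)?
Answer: 18777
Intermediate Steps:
g(K) = -11*K
(-10973 + 31609) + g(13**2) = (-10973 + 31609) - 11*13**2 = 20636 - 11*169 = 20636 - 1859 = 18777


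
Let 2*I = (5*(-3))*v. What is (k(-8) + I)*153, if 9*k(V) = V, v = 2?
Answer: -2431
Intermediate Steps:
k(V) = V/9
I = -15 (I = ((5*(-3))*2)/2 = (-15*2)/2 = (1/2)*(-30) = -15)
(k(-8) + I)*153 = ((1/9)*(-8) - 15)*153 = (-8/9 - 15)*153 = -143/9*153 = -2431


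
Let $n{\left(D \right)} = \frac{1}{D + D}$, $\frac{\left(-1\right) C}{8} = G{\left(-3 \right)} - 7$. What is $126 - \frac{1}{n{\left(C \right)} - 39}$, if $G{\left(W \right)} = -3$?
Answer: $\frac{786274}{6239} \approx 126.03$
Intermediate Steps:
$C = 80$ ($C = - 8 \left(-3 - 7\right) = \left(-8\right) \left(-10\right) = 80$)
$n{\left(D \right)} = \frac{1}{2 D}$
$126 - \frac{1}{n{\left(C \right)} - 39} = 126 - \frac{1}{\frac{1}{2 \cdot 80} - 39} = 126 - \frac{1}{\frac{1}{2} \cdot \frac{1}{80} - 39} = 126 - \frac{1}{\frac{1}{160} - 39} = 126 - \frac{1}{- \frac{6239}{160}} = 126 - - \frac{160}{6239} = 126 + \frac{160}{6239} = \frac{786274}{6239}$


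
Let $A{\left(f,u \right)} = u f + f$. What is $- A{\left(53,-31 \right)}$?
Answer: $1590$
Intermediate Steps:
$A{\left(f,u \right)} = f + f u$ ($A{\left(f,u \right)} = f u + f = f + f u$)
$- A{\left(53,-31 \right)} = - 53 \left(1 - 31\right) = - 53 \left(-30\right) = \left(-1\right) \left(-1590\right) = 1590$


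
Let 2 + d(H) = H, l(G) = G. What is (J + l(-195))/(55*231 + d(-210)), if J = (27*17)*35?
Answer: 15870/12493 ≈ 1.2703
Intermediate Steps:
J = 16065 (J = 459*35 = 16065)
d(H) = -2 + H
(J + l(-195))/(55*231 + d(-210)) = (16065 - 195)/(55*231 + (-2 - 210)) = 15870/(12705 - 212) = 15870/12493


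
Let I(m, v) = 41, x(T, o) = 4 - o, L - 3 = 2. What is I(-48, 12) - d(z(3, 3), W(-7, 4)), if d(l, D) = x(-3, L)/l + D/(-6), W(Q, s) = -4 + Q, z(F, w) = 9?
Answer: 707/18 ≈ 39.278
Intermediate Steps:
L = 5 (L = 3 + 2 = 5)
d(l, D) = -1/l - D/6 (d(l, D) = (4 - 1*5)/l + D/(-6) = (4 - 5)/l + D*(-⅙) = -1/l - D/6)
I(-48, 12) - d(z(3, 3), W(-7, 4)) = 41 - (-1/9 - (-4 - 7)/6) = 41 - (-1*⅑ - ⅙*(-11)) = 41 - (-⅑ + 11/6) = 41 - 1*31/18 = 41 - 31/18 = 707/18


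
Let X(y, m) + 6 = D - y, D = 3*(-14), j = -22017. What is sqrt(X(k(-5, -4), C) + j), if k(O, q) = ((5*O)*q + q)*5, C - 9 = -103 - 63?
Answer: 3*I*sqrt(2505) ≈ 150.15*I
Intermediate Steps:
C = -157 (C = 9 + (-103 - 63) = 9 - 166 = -157)
D = -42
k(O, q) = 5*q + 25*O*q (k(O, q) = (5*O*q + q)*5 = (q + 5*O*q)*5 = 5*q + 25*O*q)
X(y, m) = -48 - y (X(y, m) = -6 + (-42 - y) = -48 - y)
sqrt(X(k(-5, -4), C) + j) = sqrt((-48 - 5*(-4)*(1 + 5*(-5))) - 22017) = sqrt((-48 - 5*(-4)*(1 - 25)) - 22017) = sqrt((-48 - 5*(-4)*(-24)) - 22017) = sqrt((-48 - 1*480) - 22017) = sqrt((-48 - 480) - 22017) = sqrt(-528 - 22017) = sqrt(-22545) = 3*I*sqrt(2505)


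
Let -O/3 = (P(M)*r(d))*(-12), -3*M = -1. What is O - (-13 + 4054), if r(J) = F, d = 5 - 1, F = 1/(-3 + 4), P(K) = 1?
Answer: -4005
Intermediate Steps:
M = 1/3 (M = -1/3*(-1) = 1/3 ≈ 0.33333)
F = 1 (F = 1/1 = 1)
d = 4
r(J) = 1
O = 36 (O = -3*1*1*(-12) = -3*(-12) = 36)
O - (-13 + 4054) = 36 - (-13 + 4054) = 36 - 1*4041 = 36 - 4041 = -4005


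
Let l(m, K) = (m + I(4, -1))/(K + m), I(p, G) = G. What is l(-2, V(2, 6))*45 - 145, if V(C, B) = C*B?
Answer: -317/2 ≈ -158.50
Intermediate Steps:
V(C, B) = B*C
l(m, K) = (-1 + m)/(K + m) (l(m, K) = (m - 1)/(K + m) = (-1 + m)/(K + m))
l(-2, V(2, 6))*45 - 145 = ((-1 - 2)/(6*2 - 2))*45 - 145 = (-3/(12 - 2))*45 - 145 = (-3/10)*45 - 145 = ((⅒)*(-3))*45 - 145 = -3/10*45 - 145 = -27/2 - 145 = -317/2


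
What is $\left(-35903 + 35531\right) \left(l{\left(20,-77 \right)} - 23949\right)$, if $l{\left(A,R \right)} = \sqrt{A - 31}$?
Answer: $8909028 - 372 i \sqrt{11} \approx 8.909 \cdot 10^{6} - 1233.8 i$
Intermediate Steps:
$l{\left(A,R \right)} = \sqrt{-31 + A}$
$\left(-35903 + 35531\right) \left(l{\left(20,-77 \right)} - 23949\right) = \left(-35903 + 35531\right) \left(\sqrt{-31 + 20} - 23949\right) = - 372 \left(\sqrt{-11} - 23949\right) = - 372 \left(i \sqrt{11} - 23949\right) = - 372 \left(-23949 + i \sqrt{11}\right) = 8909028 - 372 i \sqrt{11}$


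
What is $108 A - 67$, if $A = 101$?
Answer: $10841$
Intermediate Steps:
$108 A - 67 = 108 \cdot 101 - 67 = 10908 - 67 = 10841$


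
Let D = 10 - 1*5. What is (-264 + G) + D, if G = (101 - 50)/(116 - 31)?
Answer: -1292/5 ≈ -258.40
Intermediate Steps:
D = 5 (D = 10 - 5 = 5)
G = ⅗ (G = 51/85 = 51*(1/85) = ⅗ ≈ 0.60000)
(-264 + G) + D = (-264 + ⅗) + 5 = -1317/5 + 5 = -1292/5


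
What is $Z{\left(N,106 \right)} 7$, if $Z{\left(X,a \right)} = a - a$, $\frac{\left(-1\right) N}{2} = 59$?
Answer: $0$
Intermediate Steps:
$N = -118$ ($N = \left(-2\right) 59 = -118$)
$Z{\left(X,a \right)} = 0$
$Z{\left(N,106 \right)} 7 = 0 \cdot 7 = 0$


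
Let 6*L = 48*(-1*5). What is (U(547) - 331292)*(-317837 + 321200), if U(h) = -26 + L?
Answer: -1114356954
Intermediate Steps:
L = -40 (L = (48*(-1*5))/6 = (48*(-5))/6 = (⅙)*(-240) = -40)
U(h) = -66 (U(h) = -26 - 40 = -66)
(U(547) - 331292)*(-317837 + 321200) = (-66 - 331292)*(-317837 + 321200) = -331358*3363 = -1114356954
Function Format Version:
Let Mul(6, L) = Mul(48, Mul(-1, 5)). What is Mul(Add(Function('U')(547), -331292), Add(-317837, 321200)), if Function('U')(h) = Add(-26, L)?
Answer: -1114356954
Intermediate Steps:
L = -40 (L = Mul(Rational(1, 6), Mul(48, Mul(-1, 5))) = Mul(Rational(1, 6), Mul(48, -5)) = Mul(Rational(1, 6), -240) = -40)
Function('U')(h) = -66 (Function('U')(h) = Add(-26, -40) = -66)
Mul(Add(Function('U')(547), -331292), Add(-317837, 321200)) = Mul(Add(-66, -331292), Add(-317837, 321200)) = Mul(-331358, 3363) = -1114356954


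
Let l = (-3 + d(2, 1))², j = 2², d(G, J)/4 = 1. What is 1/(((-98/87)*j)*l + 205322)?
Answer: 87/17862622 ≈ 4.8705e-6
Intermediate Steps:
d(G, J) = 4 (d(G, J) = 4*1 = 4)
j = 4
l = 1 (l = (-3 + 4)² = 1² = 1)
1/(((-98/87)*j)*l + 205322) = 1/((-98/87*4)*1 + 205322) = 1/((-98*1/87*4)*1 + 205322) = 1/(-98/87*4*1 + 205322) = 1/(-392/87*1 + 205322) = 1/(-392/87 + 205322) = 1/(17862622/87) = 87/17862622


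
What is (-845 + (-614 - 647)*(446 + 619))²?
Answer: 1805825316100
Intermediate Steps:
(-845 + (-614 - 647)*(446 + 619))² = (-845 - 1261*1065)² = (-845 - 1342965)² = (-1343810)² = 1805825316100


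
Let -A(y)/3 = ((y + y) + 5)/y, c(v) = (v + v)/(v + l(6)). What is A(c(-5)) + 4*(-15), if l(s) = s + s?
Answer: -111/2 ≈ -55.500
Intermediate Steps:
l(s) = 2*s
c(v) = 2*v/(12 + v) (c(v) = (v + v)/(v + 2*6) = (2*v)/(v + 12) = (2*v)/(12 + v) = 2*v/(12 + v))
A(y) = -3*(5 + 2*y)/y (A(y) = -3*((y + y) + 5)/y = -3*(2*y + 5)/y = -3*(5 + 2*y)/y)
A(c(-5)) + 4*(-15) = (-6 - 15/(2*(-5)/(12 - 5))) + 4*(-15) = (-6 - 15/(2*(-5)/7)) - 60 = (-6 - 15/(2*(-5)*(1/7))) - 60 = (-6 - 15/(-10/7)) - 60 = (-6 - 15*(-7/10)) - 60 = (-6 + 21/2) - 60 = 9/2 - 60 = -111/2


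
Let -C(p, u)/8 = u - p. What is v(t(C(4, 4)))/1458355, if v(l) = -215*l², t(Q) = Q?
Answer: 0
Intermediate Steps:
C(p, u) = -8*u + 8*p (C(p, u) = -8*(u - p) = -8*u + 8*p)
v(t(C(4, 4)))/1458355 = -215*(-8*4 + 8*4)²/1458355 = -215*(-32 + 32)²*(1/1458355) = -215*0²*(1/1458355) = -215*0*(1/1458355) = 0*(1/1458355) = 0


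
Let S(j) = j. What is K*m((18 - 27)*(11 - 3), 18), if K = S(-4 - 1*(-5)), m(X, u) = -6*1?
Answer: -6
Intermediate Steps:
m(X, u) = -6
K = 1 (K = -4 - 1*(-5) = -4 + 5 = 1)
K*m((18 - 27)*(11 - 3), 18) = 1*(-6) = -6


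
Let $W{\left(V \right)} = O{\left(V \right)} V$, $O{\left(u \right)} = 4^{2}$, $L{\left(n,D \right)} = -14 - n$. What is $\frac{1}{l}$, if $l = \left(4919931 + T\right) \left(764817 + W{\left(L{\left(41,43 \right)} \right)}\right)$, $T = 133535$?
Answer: $\frac{1}{3860529655642} \approx 2.5903 \cdot 10^{-13}$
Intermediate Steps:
$O{\left(u \right)} = 16$
$W{\left(V \right)} = 16 V$
$l = 3860529655642$ ($l = \left(4919931 + 133535\right) \left(764817 + 16 \left(-14 - 41\right)\right) = 5053466 \left(764817 + 16 \left(-14 - 41\right)\right) = 5053466 \left(764817 + 16 \left(-55\right)\right) = 5053466 \left(764817 - 880\right) = 5053466 \cdot 763937 = 3860529655642$)
$\frac{1}{l} = \frac{1}{3860529655642}$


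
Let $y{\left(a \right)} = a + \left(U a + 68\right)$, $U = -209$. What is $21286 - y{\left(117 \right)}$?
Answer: $45554$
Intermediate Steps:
$y{\left(a \right)} = 68 - 208 a$ ($y{\left(a \right)} = a - \left(-68 + 209 a\right) = 68 - 208 a$)
$21286 - y{\left(117 \right)} = 21286 - \left(68 - 24336\right) = 21286 - -24268 = 21286 + 24268 = 45554$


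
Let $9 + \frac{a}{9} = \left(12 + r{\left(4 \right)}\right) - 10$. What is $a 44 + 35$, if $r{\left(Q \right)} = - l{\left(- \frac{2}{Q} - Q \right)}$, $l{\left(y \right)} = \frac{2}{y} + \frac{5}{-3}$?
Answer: $-1901$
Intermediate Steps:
$l{\left(y \right)} = - \frac{5}{3} + \frac{2}{y}$ ($l{\left(y \right)} = \frac{2}{y} + 5 \left(- \frac{1}{3}\right) = \frac{2}{y} - \frac{5}{3} = - \frac{5}{3} + \frac{2}{y}$)
$r{\left(Q \right)} = \frac{5}{3} - \frac{2}{- Q - \frac{2}{Q}}$ ($r{\left(Q \right)} = - (- \frac{5}{3} + \frac{2}{- \frac{2}{Q} - Q}) = - (- \frac{5}{3} + \frac{2}{- Q - \frac{2}{Q}}) = \frac{5}{3} - \frac{2}{- Q - \frac{2}{Q}}$)
$a = -44$ ($a = -81 + 9 \left(\left(12 + \left(\frac{5}{3} + \frac{2}{4 + \frac{2}{4}}\right)\right) - 10\right) = -81 + 9 \left(\left(12 + \left(\frac{5}{3} + \frac{2}{4 + 2 \cdot \frac{1}{4}}\right)\right) - 10\right) = -81 + 9 \left(\left(12 + \left(\frac{5}{3} + \frac{2}{4 + \frac{1}{2}}\right)\right) - 10\right) = -81 + 9 \left(\left(12 + \left(\frac{5}{3} + \frac{2}{\frac{9}{2}}\right)\right) - 10\right) = -81 + 9 \left(\left(12 + \left(\frac{5}{3} + 2 \cdot \frac{2}{9}\right)\right) - 10\right) = -81 + 9 \left(\left(12 + \left(\frac{5}{3} + \frac{4}{9}\right)\right) - 10\right) = -81 + 9 \left(\left(12 + \frac{19}{9}\right) - 10\right) = -81 + 9 \left(\frac{127}{9} - 10\right) = -81 + 9 \cdot \frac{37}{9} = -81 + 37 = -44$)
$a 44 + 35 = \left(-44\right) 44 + 35 = -1936 + 35 = -1901$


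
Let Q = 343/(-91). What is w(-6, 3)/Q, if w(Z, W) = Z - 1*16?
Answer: 286/49 ≈ 5.8367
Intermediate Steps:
Q = -49/13 (Q = 343*(-1/91) = -49/13 ≈ -3.7692)
w(Z, W) = -16 + Z (w(Z, W) = Z - 16 = -16 + Z)
w(-6, 3)/Q = (-16 - 6)/(-49/13) = -22*(-13/49) = 286/49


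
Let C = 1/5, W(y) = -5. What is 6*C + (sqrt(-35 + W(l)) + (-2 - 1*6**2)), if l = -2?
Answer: -184/5 + 2*I*sqrt(10) ≈ -36.8 + 6.3246*I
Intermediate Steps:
C = 1/5 ≈ 0.20000
6*C + (sqrt(-35 + W(l)) + (-2 - 1*6**2)) = 6*(1/5) + (sqrt(-35 - 5) + (-2 - 1*6**2)) = 6/5 + (sqrt(-40) + (-2 - 1*36)) = 6/5 + (2*I*sqrt(10) + (-2 - 36)) = 6/5 + (2*I*sqrt(10) - 38) = 6/5 + (-38 + 2*I*sqrt(10)) = -184/5 + 2*I*sqrt(10)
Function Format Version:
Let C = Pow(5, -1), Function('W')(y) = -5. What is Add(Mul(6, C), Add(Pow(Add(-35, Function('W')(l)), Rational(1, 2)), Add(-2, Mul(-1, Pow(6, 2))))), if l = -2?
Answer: Add(Rational(-184, 5), Mul(2, I, Pow(10, Rational(1, 2)))) ≈ Add(-36.800, Mul(6.3246, I))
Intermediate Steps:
C = Rational(1, 5) ≈ 0.20000
Add(Mul(6, C), Add(Pow(Add(-35, Function('W')(l)), Rational(1, 2)), Add(-2, Mul(-1, Pow(6, 2))))) = Add(Mul(6, Rational(1, 5)), Add(Pow(Add(-35, -5), Rational(1, 2)), Add(-2, Mul(-1, Pow(6, 2))))) = Add(Rational(6, 5), Add(Pow(-40, Rational(1, 2)), Add(-2, Mul(-1, 36)))) = Add(Rational(6, 5), Add(Mul(2, I, Pow(10, Rational(1, 2))), Add(-2, -36))) = Add(Rational(6, 5), Add(Mul(2, I, Pow(10, Rational(1, 2))), -38)) = Add(Rational(6, 5), Add(-38, Mul(2, I, Pow(10, Rational(1, 2))))) = Add(Rational(-184, 5), Mul(2, I, Pow(10, Rational(1, 2))))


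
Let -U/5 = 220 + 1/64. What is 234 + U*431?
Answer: -30329579/64 ≈ -4.7390e+5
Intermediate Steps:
U = -70405/64 (U = -5*(220 + 1/64) = -5*14081/64 = -70405/64 ≈ -1100.1)
234 + U*431 = 234 - 70405/64*431 = 234 - 30344555/64 = -30329579/64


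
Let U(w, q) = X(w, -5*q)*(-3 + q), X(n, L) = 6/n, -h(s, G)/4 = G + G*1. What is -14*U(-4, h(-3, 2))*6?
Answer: -2394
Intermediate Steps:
h(s, G) = -8*G (h(s, G) = -4*(G + G*1) = -4*(G + G) = -8*G)
U(w, q) = 6*(-3 + q)/w (U(w, q) = (6/w)*(-3 + q) = 6*(-3 + q)/w)
-14*U(-4, h(-3, 2))*6 = -84*(-3 - 8*2)/(-4)*6 = -84*(-1)*(-3 - 16)/4*6 = -84*(-1)*(-19)/4*6 = -14*57/2*6 = -399*6 = -2394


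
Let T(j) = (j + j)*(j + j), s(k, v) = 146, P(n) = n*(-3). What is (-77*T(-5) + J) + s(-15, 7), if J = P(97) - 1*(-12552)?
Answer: 4707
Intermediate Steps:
P(n) = -3*n
T(j) = 4*j² (T(j) = (2*j)*(2*j) = 4*j²)
J = 12261 (J = -3*97 - 1*(-12552) = -291 + 12552 = 12261)
(-77*T(-5) + J) + s(-15, 7) = (-308*(-5)² + 12261) + 146 = (-308*25 + 12261) + 146 = (-77*100 + 12261) + 146 = (-7700 + 12261) + 146 = 4561 + 146 = 4707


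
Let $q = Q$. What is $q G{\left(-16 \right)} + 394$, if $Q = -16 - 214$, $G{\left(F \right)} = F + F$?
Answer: $7754$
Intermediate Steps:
$G{\left(F \right)} = 2 F$
$Q = -230$
$q = -230$
$q G{\left(-16 \right)} + 394 = - 230 \cdot 2 \left(-16\right) + 394 = \left(-230\right) \left(-32\right) + 394 = 7360 + 394 = 7754$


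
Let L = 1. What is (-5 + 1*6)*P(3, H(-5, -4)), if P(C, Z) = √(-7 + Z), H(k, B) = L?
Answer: I*√6 ≈ 2.4495*I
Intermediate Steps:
H(k, B) = 1
(-5 + 1*6)*P(3, H(-5, -4)) = (-5 + 1*6)*√(-7 + 1) = (-5 + 6)*√(-6) = 1*(I*√6) = I*√6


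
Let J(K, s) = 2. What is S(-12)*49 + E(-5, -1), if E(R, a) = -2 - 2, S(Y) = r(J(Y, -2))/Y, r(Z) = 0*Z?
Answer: -4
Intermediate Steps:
r(Z) = 0
S(Y) = 0 (S(Y) = 0/Y = 0)
E(R, a) = -4
S(-12)*49 + E(-5, -1) = 0*49 - 4 = 0 - 4 = -4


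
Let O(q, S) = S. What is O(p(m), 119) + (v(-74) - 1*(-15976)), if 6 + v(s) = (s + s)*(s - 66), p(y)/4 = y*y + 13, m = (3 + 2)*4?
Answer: 36809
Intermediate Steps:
m = 20 (m = 5*4 = 20)
p(y) = 52 + 4*y² (p(y) = 4*(y*y + 13) = 4*(y² + 13) = 4*(13 + y²) = 52 + 4*y²)
v(s) = -6 + 2*s*(-66 + s) (v(s) = -6 + (s + s)*(s - 66) = -6 + (2*s)*(-66 + s) = -6 + 2*s*(-66 + s))
O(p(m), 119) + (v(-74) - 1*(-15976)) = 119 + ((-6 - 132*(-74) + 2*(-74)²) - 1*(-15976)) = 119 + ((-6 + 9768 + 2*5476) + 15976) = 119 + ((-6 + 9768 + 10952) + 15976) = 119 + (20714 + 15976) = 119 + 36690 = 36809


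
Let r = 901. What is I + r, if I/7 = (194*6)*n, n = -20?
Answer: -162059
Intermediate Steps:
I = -162960 (I = 7*((194*6)*(-20)) = 7*(1164*(-20)) = 7*(-23280) = -162960)
I + r = -162960 + 901 = -162059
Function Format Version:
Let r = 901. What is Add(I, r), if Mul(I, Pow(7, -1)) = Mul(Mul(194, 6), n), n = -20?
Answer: -162059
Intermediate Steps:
I = -162960 (I = Mul(7, Mul(Mul(194, 6), -20)) = Mul(7, Mul(1164, -20)) = Mul(7, -23280) = -162960)
Add(I, r) = Add(-162960, 901) = -162059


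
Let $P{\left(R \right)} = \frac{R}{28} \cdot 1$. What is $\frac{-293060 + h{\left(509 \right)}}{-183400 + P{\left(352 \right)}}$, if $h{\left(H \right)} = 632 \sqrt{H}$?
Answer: $\frac{512855}{320928} - \frac{553 \sqrt{509}}{160464} \approx 1.5203$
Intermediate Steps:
$P{\left(R \right)} = \frac{R}{28}$ ($P{\left(R \right)} = R \frac{1}{28} \cdot 1 = \frac{R}{28} \cdot 1 = \frac{R}{28}$)
$\frac{-293060 + h{\left(509 \right)}}{-183400 + P{\left(352 \right)}} = \frac{-293060 + 632 \sqrt{509}}{-183400 + \frac{1}{28} \cdot 352} = \frac{-293060 + 632 \sqrt{509}}{-183400 + \frac{88}{7}} = \frac{-293060 + 632 \sqrt{509}}{- \frac{1283712}{7}} = \left(-293060 + 632 \sqrt{509}\right) \left(- \frac{7}{1283712}\right) = \frac{512855}{320928} - \frac{553 \sqrt{509}}{160464}$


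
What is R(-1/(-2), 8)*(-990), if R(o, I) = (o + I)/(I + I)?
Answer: -8415/16 ≈ -525.94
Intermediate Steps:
R(o, I) = (I + o)/(2*I) (R(o, I) = (I + o)/((2*I)) = (I + o)*(1/(2*I)) = (I + o)/(2*I))
R(-1/(-2), 8)*(-990) = ((½)*(8 - 1/(-2))/8)*(-990) = ((½)*(⅛)*(8 - 1*(-½)))*(-990) = ((½)*(⅛)*(8 + ½))*(-990) = ((½)*(⅛)*(17/2))*(-990) = (17/32)*(-990) = -8415/16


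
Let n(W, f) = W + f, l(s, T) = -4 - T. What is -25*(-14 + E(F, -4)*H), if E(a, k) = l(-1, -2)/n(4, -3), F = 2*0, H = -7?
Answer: 0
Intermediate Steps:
F = 0
E(a, k) = -2 (E(a, k) = (-4 - 1*(-2))/(4 - 3) = (-4 + 2)/1 = -2*1 = -2)
-25*(-14 + E(F, -4)*H) = -25*(-14 - 2*(-7)) = -25*(-14 + 14) = -25*0 = 0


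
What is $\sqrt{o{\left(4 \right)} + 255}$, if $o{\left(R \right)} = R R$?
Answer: $\sqrt{271} \approx 16.462$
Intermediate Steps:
$o{\left(R \right)} = R^{2}$
$\sqrt{o{\left(4 \right)} + 255} = \sqrt{4^{2} + 255} = \sqrt{16 + 255} = \sqrt{271}$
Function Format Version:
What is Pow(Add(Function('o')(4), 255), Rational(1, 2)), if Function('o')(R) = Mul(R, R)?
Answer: Pow(271, Rational(1, 2)) ≈ 16.462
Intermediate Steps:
Function('o')(R) = Pow(R, 2)
Pow(Add(Function('o')(4), 255), Rational(1, 2)) = Pow(Add(Pow(4, 2), 255), Rational(1, 2)) = Pow(Add(16, 255), Rational(1, 2)) = Pow(271, Rational(1, 2))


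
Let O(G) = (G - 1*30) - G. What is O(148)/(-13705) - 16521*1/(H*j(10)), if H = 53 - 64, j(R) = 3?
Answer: 15094753/30151 ≈ 500.64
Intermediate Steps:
H = -11
O(G) = -30 (O(G) = (G - 30) - G = (-30 + G) - G = -30)
O(148)/(-13705) - 16521*1/(H*j(10)) = -30/(-13705) - 16521/(3*(-11)) = -30*(-1/13705) - 16521/(-33) = 6/2741 - 16521*(-1/33) = 6/2741 + 5507/11 = 15094753/30151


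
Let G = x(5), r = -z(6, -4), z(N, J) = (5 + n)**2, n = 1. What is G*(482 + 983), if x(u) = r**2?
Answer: 1898640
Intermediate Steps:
z(N, J) = 36 (z(N, J) = (5 + 1)**2 = 6**2 = 36)
r = -36 (r = -1*36 = -36)
x(u) = 1296 (x(u) = (-36)**2 = 1296)
G = 1296
G*(482 + 983) = 1296*(482 + 983) = 1296*1465 = 1898640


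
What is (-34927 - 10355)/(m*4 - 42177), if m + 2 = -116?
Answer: 45282/42649 ≈ 1.0617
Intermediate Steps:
m = -118 (m = -2 - 116 = -118)
(-34927 - 10355)/(m*4 - 42177) = (-34927 - 10355)/(-118*4 - 42177) = -45282/(-472 - 42177) = -45282/(-42649) = -45282*(-1/42649) = 45282/42649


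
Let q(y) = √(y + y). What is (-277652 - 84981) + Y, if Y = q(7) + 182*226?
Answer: -321501 + √14 ≈ -3.2150e+5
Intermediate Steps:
q(y) = √2*√y (q(y) = √(2*y) = √2*√y)
Y = 41132 + √14 (Y = √2*√7 + 182*226 = √14 + 41132 = 41132 + √14 ≈ 41136.)
(-277652 - 84981) + Y = (-277652 - 84981) + (41132 + √14) = -362633 + (41132 + √14) = -321501 + √14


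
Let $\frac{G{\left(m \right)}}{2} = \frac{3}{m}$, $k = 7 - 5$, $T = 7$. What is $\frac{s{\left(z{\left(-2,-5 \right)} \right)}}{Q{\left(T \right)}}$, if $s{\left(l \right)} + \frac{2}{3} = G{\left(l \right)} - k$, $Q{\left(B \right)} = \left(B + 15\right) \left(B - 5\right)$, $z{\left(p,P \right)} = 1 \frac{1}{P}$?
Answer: $- \frac{49}{66} \approx -0.74242$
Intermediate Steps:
$z{\left(p,P \right)} = \frac{1}{P}$
$k = 2$ ($k = 7 - 5 = 2$)
$Q{\left(B \right)} = \left(-5 + B\right) \left(15 + B\right)$ ($Q{\left(B \right)} = \left(15 + B\right) \left(-5 + B\right) = \left(-5 + B\right) \left(15 + B\right)$)
$G{\left(m \right)} = \frac{6}{m}$ ($G{\left(m \right)} = 2 \frac{3}{m} = \frac{6}{m}$)
$s{\left(l \right)} = - \frac{8}{3} + \frac{6}{l}$ ($s{\left(l \right)} = - \frac{2}{3} + \left(\frac{6}{l} - 2\right) = - \frac{2}{3} - \left(2 - \frac{6}{l}\right) = - \frac{8}{3} + \frac{6}{l}$)
$\frac{s{\left(z{\left(-2,-5 \right)} \right)}}{Q{\left(T \right)}} = \frac{- \frac{8}{3} + \frac{6}{\frac{1}{-5}}}{-75 + 7^{2} + 10 \cdot 7} = \frac{- \frac{8}{3} + \frac{6}{- \frac{1}{5}}}{-75 + 49 + 70} = \frac{- \frac{8}{3} + 6 \left(-5\right)}{44} = \left(- \frac{8}{3} - 30\right) \frac{1}{44} = \left(- \frac{98}{3}\right) \frac{1}{44} = - \frac{49}{66}$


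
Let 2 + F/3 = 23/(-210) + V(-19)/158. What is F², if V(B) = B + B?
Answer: 1519986169/30580900 ≈ 49.704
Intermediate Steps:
V(B) = 2*B
F = -38987/5530 (F = -6 + 3*(23/(-210) + (2*(-19))/158) = -6 + 3*(23*(-1/210) - 38*1/158) = -6 + 3*(-23/210 - 19/79) = -6 + 3*(-5807/16590) = -6 - 5807/5530 = -38987/5530 ≈ -7.0501)
F² = (-38987/5530)² = 1519986169/30580900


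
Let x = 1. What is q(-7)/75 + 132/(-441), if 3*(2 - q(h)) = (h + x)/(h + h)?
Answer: -1009/3675 ≈ -0.27456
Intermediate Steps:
q(h) = 2 - (1 + h)/(6*h) (q(h) = 2 - (h + 1)/(3*(h + h)) = 2 - (1 + h)/(3*(2*h)) = 2 - (1 + h)*1/(2*h)/3 = 2 - (1 + h)/(6*h))
q(-7)/75 + 132/(-441) = ((1/6)*(-1 + 11*(-7))/(-7))/75 + 132/(-441) = ((1/6)*(-1/7)*(-1 - 77))*(1/75) + 132*(-1/441) = ((1/6)*(-1/7)*(-78))*(1/75) - 44/147 = (13/7)*(1/75) - 44/147 = 13/525 - 44/147 = -1009/3675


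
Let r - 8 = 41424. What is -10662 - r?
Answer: -52094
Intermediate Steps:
r = 41432 (r = 8 + 41424 = 41432)
-10662 - r = -10662 - 1*41432 = -10662 - 41432 = -52094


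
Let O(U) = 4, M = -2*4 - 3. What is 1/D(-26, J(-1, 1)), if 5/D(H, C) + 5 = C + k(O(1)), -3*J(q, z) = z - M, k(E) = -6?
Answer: -3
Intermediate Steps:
M = -11 (M = -8 - 3 = -11)
J(q, z) = -11/3 - z/3 (J(q, z) = -(z - 1*(-11))/3 = -(z + 11)/3 = -(11 + z)/3 = -11/3 - z/3)
D(H, C) = 5/(-11 + C) (D(H, C) = 5/(-5 + (C - 6)) = 5/(-5 + (-6 + C)) = 5/(-11 + C))
1/D(-26, J(-1, 1)) = 1/(5/(-11 + (-11/3 - 1/3*1))) = 1/(5/(-11 + (-11/3 - 1/3))) = 1/(5/(-11 - 4)) = 1/(5/(-15)) = 1/(5*(-1/15)) = 1/(-1/3) = -3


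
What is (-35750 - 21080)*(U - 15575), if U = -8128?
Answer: 1347041490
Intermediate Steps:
(-35750 - 21080)*(U - 15575) = (-35750 - 21080)*(-8128 - 15575) = -56830*(-23703) = 1347041490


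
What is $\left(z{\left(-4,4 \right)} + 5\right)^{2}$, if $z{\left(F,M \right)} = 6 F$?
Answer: $361$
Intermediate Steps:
$\left(z{\left(-4,4 \right)} + 5\right)^{2} = \left(6 \left(-4\right) + 5\right)^{2} = \left(-24 + 5\right)^{2} = \left(-19\right)^{2} = 361$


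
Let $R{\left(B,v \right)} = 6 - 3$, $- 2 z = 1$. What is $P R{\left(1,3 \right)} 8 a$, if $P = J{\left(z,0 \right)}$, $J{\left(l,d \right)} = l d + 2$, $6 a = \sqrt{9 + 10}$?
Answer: $8 \sqrt{19} \approx 34.871$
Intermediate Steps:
$z = - \frac{1}{2}$ ($z = \left(- \frac{1}{2}\right) 1 = - \frac{1}{2} \approx -0.5$)
$R{\left(B,v \right)} = 3$ ($R{\left(B,v \right)} = 6 - 3 = 3$)
$a = \frac{\sqrt{19}}{6}$ ($a = \frac{\sqrt{9 + 10}}{6} = \frac{\sqrt{19}}{6} \approx 0.72648$)
$J{\left(l,d \right)} = 2 + d l$ ($J{\left(l,d \right)} = d l + 2 = 2 + d l$)
$P = 2$ ($P = 2 + 0 \left(- \frac{1}{2}\right) = 2 + 0 = 2$)
$P R{\left(1,3 \right)} 8 a = 2 \cdot 3 \cdot 8 \frac{\sqrt{19}}{6} = 6 \cdot 8 \frac{\sqrt{19}}{6} = 48 \frac{\sqrt{19}}{6} = 8 \sqrt{19}$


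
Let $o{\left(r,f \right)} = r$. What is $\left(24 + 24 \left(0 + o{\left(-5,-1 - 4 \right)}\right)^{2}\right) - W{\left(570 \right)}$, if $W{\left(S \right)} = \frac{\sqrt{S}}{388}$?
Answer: $624 - \frac{\sqrt{570}}{388} \approx 623.94$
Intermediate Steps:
$W{\left(S \right)} = \frac{\sqrt{S}}{388}$
$\left(24 + 24 \left(0 + o{\left(-5,-1 - 4 \right)}\right)^{2}\right) - W{\left(570 \right)} = \left(24 + 24 \left(0 - 5\right)^{2}\right) - \frac{\sqrt{570}}{388} = \left(24 + 24 \left(-5\right)^{2}\right) - \frac{\sqrt{570}}{388} = \left(24 + 24 \cdot 25\right) - \frac{\sqrt{570}}{388} = \left(24 + 600\right) - \frac{\sqrt{570}}{388} = 624 - \frac{\sqrt{570}}{388}$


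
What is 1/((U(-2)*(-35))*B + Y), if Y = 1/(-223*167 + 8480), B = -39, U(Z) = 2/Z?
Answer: -28761/39258766 ≈ -0.00073260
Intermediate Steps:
Y = -1/28761 (Y = 1/(-37241 + 8480) = 1/(-28761) = -1/28761 ≈ -3.4769e-5)
1/((U(-2)*(-35))*B + Y) = 1/(((2/(-2))*(-35))*(-39) - 1/28761) = 1/(((2*(-1/2))*(-35))*(-39) - 1/28761) = 1/(-1*(-35)*(-39) - 1/28761) = 1/(35*(-39) - 1/28761) = 1/(-1365 - 1/28761) = 1/(-39258766/28761) = -28761/39258766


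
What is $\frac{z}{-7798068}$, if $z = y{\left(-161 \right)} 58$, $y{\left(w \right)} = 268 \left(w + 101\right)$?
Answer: $\frac{77720}{649839} \approx 0.1196$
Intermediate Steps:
$y{\left(w \right)} = 27068 + 268 w$ ($y{\left(w \right)} = 268 \left(101 + w\right) = 27068 + 268 w$)
$z = -932640$ ($z = \left(27068 + 268 \left(-161\right)\right) 58 = \left(27068 - 43148\right) 58 = \left(-16080\right) 58 = -932640$)
$\frac{z}{-7798068} = - \frac{932640}{-7798068} = \left(-932640\right) \left(- \frac{1}{7798068}\right) = \frac{77720}{649839}$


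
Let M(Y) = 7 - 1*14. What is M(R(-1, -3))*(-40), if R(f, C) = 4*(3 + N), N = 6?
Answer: 280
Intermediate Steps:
R(f, C) = 36 (R(f, C) = 4*(3 + 6) = 4*9 = 36)
M(Y) = -7 (M(Y) = 7 - 14 = -7)
M(R(-1, -3))*(-40) = -7*(-40) = 280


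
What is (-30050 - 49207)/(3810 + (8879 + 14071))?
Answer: -26419/8920 ≈ -2.9618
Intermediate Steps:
(-30050 - 49207)/(3810 + (8879 + 14071)) = -79257/(3810 + 22950) = -79257/26760 = -79257*1/26760 = -26419/8920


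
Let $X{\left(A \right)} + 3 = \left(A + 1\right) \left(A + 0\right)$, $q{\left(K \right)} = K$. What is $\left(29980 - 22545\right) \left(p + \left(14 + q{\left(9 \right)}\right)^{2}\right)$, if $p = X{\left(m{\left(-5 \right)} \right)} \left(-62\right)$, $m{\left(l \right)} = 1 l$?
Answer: $-3903375$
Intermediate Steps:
$m{\left(l \right)} = l$
$X{\left(A \right)} = -3 + A \left(1 + A\right)$ ($X{\left(A \right)} = -3 + \left(A + 1\right) \left(A + 0\right) = -3 + \left(1 + A\right) A = -3 + A \left(1 + A\right)$)
$p = -1054$ ($p = \left(-3 - 5 + \left(-5\right)^{2}\right) \left(-62\right) = \left(-3 - 5 + 25\right) \left(-62\right) = 17 \left(-62\right) = -1054$)
$\left(29980 - 22545\right) \left(p + \left(14 + q{\left(9 \right)}\right)^{2}\right) = \left(29980 - 22545\right) \left(-1054 + \left(14 + 9\right)^{2}\right) = 7435 \left(-1054 + 23^{2}\right) = 7435 \left(-1054 + 529\right) = 7435 \left(-525\right) = -3903375$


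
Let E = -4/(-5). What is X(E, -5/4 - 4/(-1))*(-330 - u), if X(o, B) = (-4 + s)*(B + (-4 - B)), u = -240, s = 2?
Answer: -720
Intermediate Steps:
E = ⅘ (E = -4*(-⅕) = ⅘ ≈ 0.80000)
X(o, B) = 8 (X(o, B) = (-4 + 2)*(B + (-4 - B)) = -2*(-4) = 8)
X(E, -5/4 - 4/(-1))*(-330 - u) = 8*(-330 - 1*(-240)) = 8*(-330 + 240) = 8*(-90) = -720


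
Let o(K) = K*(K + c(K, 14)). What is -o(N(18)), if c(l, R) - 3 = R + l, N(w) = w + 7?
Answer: -1675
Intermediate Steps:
N(w) = 7 + w
c(l, R) = 3 + R + l (c(l, R) = 3 + (R + l) = 3 + R + l)
o(K) = K*(17 + 2*K) (o(K) = K*(K + (3 + 14 + K)) = K*(K + (17 + K)) = K*(17 + 2*K))
-o(N(18)) = -(7 + 18)*(17 + 2*(7 + 18)) = -25*(17 + 2*25) = -25*(17 + 50) = -25*67 = -1*1675 = -1675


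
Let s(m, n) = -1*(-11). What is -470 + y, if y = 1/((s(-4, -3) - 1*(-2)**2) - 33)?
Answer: -12221/26 ≈ -470.04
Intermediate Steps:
s(m, n) = 11
y = -1/26 (y = 1/((11 - 1*(-2)**2) - 33) = 1/((11 - 1*4) - 33) = 1/((11 - 4) - 33) = 1/(7 - 33) = 1/(-26) = -1/26 ≈ -0.038462)
-470 + y = -470 - 1/26 = -12221/26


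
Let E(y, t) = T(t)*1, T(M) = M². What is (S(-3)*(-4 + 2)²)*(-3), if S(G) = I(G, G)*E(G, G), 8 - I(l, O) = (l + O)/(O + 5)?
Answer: -1188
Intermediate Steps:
I(l, O) = 8 - (O + l)/(5 + O) (I(l, O) = 8 - (l + O)/(O + 5) = 8 - (O + l)/(5 + O))
E(y, t) = t² (E(y, t) = t²*1 = t²)
S(G) = G²*(40 + 6*G)/(5 + G) (S(G) = ((40 - G + 7*G)/(5 + G))*G² = ((40 + 6*G)/(5 + G))*G² = G²*(40 + 6*G)/(5 + G))
(S(-3)*(-4 + 2)²)*(-3) = (((-3)²*(40 + 6*(-3))/(5 - 3))*(-4 + 2)²)*(-3) = ((9*(40 - 18)/2)*(-2)²)*(-3) = ((9*(½)*22)*4)*(-3) = (99*4)*(-3) = 396*(-3) = -1188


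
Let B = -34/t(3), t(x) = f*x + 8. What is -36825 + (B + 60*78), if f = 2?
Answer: -225032/7 ≈ -32147.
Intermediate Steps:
t(x) = 8 + 2*x (t(x) = 2*x + 8 = 8 + 2*x)
B = -17/7 (B = -34/(8 + 2*3) = -34/(8 + 6) = -34/14 = -34*1/14 = -17/7 ≈ -2.4286)
-36825 + (B + 60*78) = -36825 + (-17/7 + 60*78) = -36825 + (-17/7 + 4680) = -36825 + 32743/7 = -225032/7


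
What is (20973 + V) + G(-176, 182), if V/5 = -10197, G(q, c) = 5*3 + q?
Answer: -30173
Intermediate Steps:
G(q, c) = 15 + q
V = -50985 (V = 5*(-10197) = -50985)
(20973 + V) + G(-176, 182) = (20973 - 50985) + (15 - 176) = -30012 - 161 = -30173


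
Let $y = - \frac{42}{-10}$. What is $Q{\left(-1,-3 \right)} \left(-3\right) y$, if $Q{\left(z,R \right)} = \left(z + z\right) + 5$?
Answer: $- \frac{189}{5} \approx -37.8$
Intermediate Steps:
$y = \frac{21}{5}$ ($y = \left(-42\right) \left(- \frac{1}{10}\right) = \frac{21}{5} \approx 4.2$)
$Q{\left(z,R \right)} = 5 + 2 z$ ($Q{\left(z,R \right)} = 2 z + 5 = 5 + 2 z$)
$Q{\left(-1,-3 \right)} \left(-3\right) y = \left(5 + 2 \left(-1\right)\right) \left(-3\right) \frac{21}{5} = \left(5 - 2\right) \left(-3\right) \frac{21}{5} = 3 \left(-3\right) \frac{21}{5} = \left(-9\right) \frac{21}{5} = - \frac{189}{5}$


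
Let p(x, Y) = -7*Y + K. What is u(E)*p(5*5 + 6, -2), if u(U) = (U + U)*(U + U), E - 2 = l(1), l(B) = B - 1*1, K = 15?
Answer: 464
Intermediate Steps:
l(B) = -1 + B (l(B) = B - 1 = -1 + B)
p(x, Y) = 15 - 7*Y (p(x, Y) = -7*Y + 15 = 15 - 7*Y)
E = 2 (E = 2 + (-1 + 1) = 2 + 0 = 2)
u(U) = 4*U² (u(U) = (2*U)*(2*U) = 4*U²)
u(E)*p(5*5 + 6, -2) = (4*2²)*(15 - 7*(-2)) = (4*4)*(15 + 14) = 16*29 = 464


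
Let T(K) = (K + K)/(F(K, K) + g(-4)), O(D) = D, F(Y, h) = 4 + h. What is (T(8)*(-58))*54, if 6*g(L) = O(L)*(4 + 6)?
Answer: -9396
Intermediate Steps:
g(L) = 5*L/3 (g(L) = (L*(4 + 6))/6 = (L*10)/6 = (10*L)/6 = 5*L/3)
T(K) = 2*K/(-8/3 + K) (T(K) = (K + K)/((4 + K) + (5/3)*(-4)) = (2*K)/((4 + K) - 20/3) = (2*K)/(-8/3 + K) = 2*K/(-8/3 + K))
(T(8)*(-58))*54 = ((6*8/(-8 + 3*8))*(-58))*54 = ((6*8/(-8 + 24))*(-58))*54 = ((6*8/16)*(-58))*54 = ((6*8*(1/16))*(-58))*54 = (3*(-58))*54 = -174*54 = -9396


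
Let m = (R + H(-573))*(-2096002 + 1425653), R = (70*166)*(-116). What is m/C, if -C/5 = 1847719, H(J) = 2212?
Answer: -902094012092/9238595 ≈ -97644.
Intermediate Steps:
R = -1347920 (R = 11620*(-116) = -1347920)
m = 902094012092 (m = (-1347920 + 2212)*(-2096002 + 1425653) = -1345708*(-670349) = 902094012092)
C = -9238595 (C = -5*1847719 = -9238595)
m/C = 902094012092/(-9238595) = 902094012092*(-1/9238595) = -902094012092/9238595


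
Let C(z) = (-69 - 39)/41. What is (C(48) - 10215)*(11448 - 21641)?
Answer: 4270082139/41 ≈ 1.0415e+8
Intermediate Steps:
C(z) = -108/41 (C(z) = -108*1/41 = -108/41)
(C(48) - 10215)*(11448 - 21641) = (-108/41 - 10215)*(11448 - 21641) = -418923/41*(-10193) = 4270082139/41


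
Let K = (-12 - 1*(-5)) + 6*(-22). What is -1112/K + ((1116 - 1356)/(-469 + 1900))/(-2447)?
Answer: 9337832/1167219 ≈ 8.0001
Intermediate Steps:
K = -139 (K = (-12 + 5) - 132 = -7 - 132 = -139)
-1112/K + ((1116 - 1356)/(-469 + 1900))/(-2447) = -1112/(-139) + ((1116 - 1356)/(-469 + 1900))/(-2447) = -1112*(-1/139) - 240/1431*(-1/2447) = 8 - 240*1/1431*(-1/2447) = 8 - 80/477*(-1/2447) = 8 + 80/1167219 = 9337832/1167219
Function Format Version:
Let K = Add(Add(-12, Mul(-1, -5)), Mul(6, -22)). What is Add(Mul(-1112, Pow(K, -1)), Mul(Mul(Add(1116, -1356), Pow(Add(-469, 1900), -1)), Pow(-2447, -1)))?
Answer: Rational(9337832, 1167219) ≈ 8.0001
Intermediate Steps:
K = -139 (K = Add(Add(-12, 5), -132) = Add(-7, -132) = -139)
Add(Mul(-1112, Pow(K, -1)), Mul(Mul(Add(1116, -1356), Pow(Add(-469, 1900), -1)), Pow(-2447, -1))) = Add(Mul(-1112, Pow(-139, -1)), Mul(Mul(Add(1116, -1356), Pow(Add(-469, 1900), -1)), Pow(-2447, -1))) = Add(Mul(-1112, Rational(-1, 139)), Mul(Mul(-240, Pow(1431, -1)), Rational(-1, 2447))) = Add(8, Mul(Mul(-240, Rational(1, 1431)), Rational(-1, 2447))) = Add(8, Mul(Rational(-80, 477), Rational(-1, 2447))) = Add(8, Rational(80, 1167219)) = Rational(9337832, 1167219)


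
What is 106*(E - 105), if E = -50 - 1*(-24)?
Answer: -13886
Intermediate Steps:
E = -26 (E = -50 + 24 = -26)
106*(E - 105) = 106*(-26 - 105) = 106*(-131) = -13886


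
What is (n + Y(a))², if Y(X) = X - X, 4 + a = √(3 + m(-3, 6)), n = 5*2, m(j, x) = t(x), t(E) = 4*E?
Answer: 100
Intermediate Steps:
m(j, x) = 4*x
n = 10
a = -4 + 3*√3 (a = -4 + √(3 + 4*6) = -4 + √(3 + 24) = -4 + √27 = -4 + 3*√3 ≈ 1.1962)
Y(X) = 0
(n + Y(a))² = (10 + 0)² = 10² = 100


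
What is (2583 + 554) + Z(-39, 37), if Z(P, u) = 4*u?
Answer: 3285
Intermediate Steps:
(2583 + 554) + Z(-39, 37) = (2583 + 554) + 4*37 = 3137 + 148 = 3285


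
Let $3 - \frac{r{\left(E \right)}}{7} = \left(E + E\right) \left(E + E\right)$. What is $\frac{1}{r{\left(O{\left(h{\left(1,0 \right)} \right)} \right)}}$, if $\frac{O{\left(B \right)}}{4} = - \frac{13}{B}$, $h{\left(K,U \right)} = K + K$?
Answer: $- \frac{1}{18907} \approx -5.289 \cdot 10^{-5}$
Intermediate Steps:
$h{\left(K,U \right)} = 2 K$
$O{\left(B \right)} = - \frac{52}{B}$ ($O{\left(B \right)} = 4 \left(- \frac{13}{B}\right) = - \frac{52}{B}$)
$r{\left(E \right)} = 21 - 28 E^{2}$ ($r{\left(E \right)} = 21 - 7 \left(E + E\right) \left(E + E\right) = 21 - 7 \cdot 2 E 2 E = 21 - 7 \cdot 4 E^{2} = 21 - 28 E^{2}$)
$\frac{1}{r{\left(O{\left(h{\left(1,0 \right)} \right)} \right)}} = \frac{1}{21 - 28 \left(- \frac{52}{2 \cdot 1}\right)^{2}} = \frac{1}{21 - 28 \left(- \frac{52}{2}\right)^{2}} = \frac{1}{21 - 28 \left(\left(-52\right) \frac{1}{2}\right)^{2}} = \frac{1}{21 - 28 \left(-26\right)^{2}} = \frac{1}{21 - 18928} = \frac{1}{-18907} = - \frac{1}{18907}$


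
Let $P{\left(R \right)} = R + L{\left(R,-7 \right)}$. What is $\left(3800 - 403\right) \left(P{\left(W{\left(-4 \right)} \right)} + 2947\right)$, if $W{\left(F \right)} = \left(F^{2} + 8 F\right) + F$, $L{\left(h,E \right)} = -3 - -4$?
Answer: $9946416$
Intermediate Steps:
$L{\left(h,E \right)} = 1$ ($L{\left(h,E \right)} = -3 + 4 = 1$)
$W{\left(F \right)} = F^{2} + 9 F$
$P{\left(R \right)} = 1 + R$ ($P{\left(R \right)} = R + 1 = 1 + R$)
$\left(3800 - 403\right) \left(P{\left(W{\left(-4 \right)} \right)} + 2947\right) = \left(3800 - 403\right) \left(\left(1 - 4 \left(9 - 4\right)\right) + 2947\right) = 3397 \left(\left(1 - 20\right) + 2947\right) = 3397 \left(-19 + 2947\right) = 3397 \cdot 2928 = 9946416$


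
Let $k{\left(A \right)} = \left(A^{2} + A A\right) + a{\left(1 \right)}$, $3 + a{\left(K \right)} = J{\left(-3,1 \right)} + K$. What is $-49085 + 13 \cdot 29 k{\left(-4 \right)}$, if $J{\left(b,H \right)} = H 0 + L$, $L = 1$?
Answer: $-37398$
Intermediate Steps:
$J{\left(b,H \right)} = 1$ ($J{\left(b,H \right)} = H 0 + 1 = 0 + 1 = 1$)
$a{\left(K \right)} = -2 + K$ ($a{\left(K \right)} = -3 + \left(1 + K\right) = -2 + K$)
$k{\left(A \right)} = -1 + 2 A^{2}$ ($k{\left(A \right)} = \left(A^{2} + A A\right) + \left(-2 + 1\right) = \left(A^{2} + A^{2}\right) - 1 = 2 A^{2} - 1 = -1 + 2 A^{2}$)
$-49085 + 13 \cdot 29 k{\left(-4 \right)} = -49085 + 13 \cdot 29 \left(-1 + 2 \left(-4\right)^{2}\right) = -49085 + 377 \left(-1 + 2 \cdot 16\right) = -49085 + 377 \left(-1 + 32\right) = -49085 + 377 \cdot 31 = -49085 + 11687 = -37398$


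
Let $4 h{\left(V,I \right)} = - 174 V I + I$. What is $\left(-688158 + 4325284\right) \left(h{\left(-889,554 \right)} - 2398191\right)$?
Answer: $69199808335271$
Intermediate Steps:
$h{\left(V,I \right)} = \frac{I}{4} - \frac{87 I V}{2}$ ($h{\left(V,I \right)} = \frac{- 174 V I + I}{4} = \frac{- 174 I V + I}{4} = \frac{I - 174 I V}{4} = \frac{I}{4} - \frac{87 I V}{2}$)
$\left(-688158 + 4325284\right) \left(h{\left(-889,554 \right)} - 2398191\right) = \left(-688158 + 4325284\right) \left(\frac{1}{4} \cdot 554 \left(1 - -154686\right) - 2398191\right) = 3637126 \left(\frac{1}{4} \cdot 554 \left(1 + 154686\right) - 2398191\right) = 3637126 \left(\frac{1}{4} \cdot 554 \cdot 154687 - 2398191\right) = 3637126 \left(\frac{42848299}{2} - 2398191\right) = 3637126 \cdot \frac{38051917}{2} = 69199808335271$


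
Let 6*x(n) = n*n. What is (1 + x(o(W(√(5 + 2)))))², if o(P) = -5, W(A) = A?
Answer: 961/36 ≈ 26.694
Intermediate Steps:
x(n) = n²/6 (x(n) = (n*n)/6 = n²/6)
(1 + x(o(W(√(5 + 2)))))² = (1 + (⅙)*(-5)²)² = (1 + (⅙)*25)² = (1 + 25/6)² = (31/6)² = 961/36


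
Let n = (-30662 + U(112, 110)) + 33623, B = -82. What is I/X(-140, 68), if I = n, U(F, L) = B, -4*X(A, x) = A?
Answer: 2879/35 ≈ 82.257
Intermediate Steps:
X(A, x) = -A/4
U(F, L) = -82
n = 2879 (n = (-30662 - 82) + 33623 = -30744 + 33623 = 2879)
I = 2879
I/X(-140, 68) = 2879/((-¼*(-140))) = 2879/35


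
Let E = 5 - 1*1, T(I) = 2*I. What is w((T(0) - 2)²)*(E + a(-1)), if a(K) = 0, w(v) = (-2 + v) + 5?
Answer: 28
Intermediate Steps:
w(v) = 3 + v
E = 4 (E = 5 - 1 = 4)
w((T(0) - 2)²)*(E + a(-1)) = (3 + (2*0 - 2)²)*(4 + 0) = (3 + (0 - 2)²)*4 = (3 + (-2)²)*4 = (3 + 4)*4 = 7*4 = 28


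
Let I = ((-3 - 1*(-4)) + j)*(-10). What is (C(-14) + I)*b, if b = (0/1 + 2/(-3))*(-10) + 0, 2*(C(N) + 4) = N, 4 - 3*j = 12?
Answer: 340/9 ≈ 37.778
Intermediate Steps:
j = -8/3 (j = 4/3 - ⅓*12 = 4/3 - 4 = -8/3 ≈ -2.6667)
C(N) = -4 + N/2
b = 20/3 (b = (0*1 + 2*(-⅓))*(-10) + 0 = (0 - ⅔)*(-10) + 0 = -⅔*(-10) + 0 = 20/3 + 0 = 20/3 ≈ 6.6667)
I = 50/3 (I = ((-3 - 1*(-4)) - 8/3)*(-10) = ((-3 + 4) - 8/3)*(-10) = (1 - 8/3)*(-10) = -5/3*(-10) = 50/3 ≈ 16.667)
(C(-14) + I)*b = ((-4 + (½)*(-14)) + 50/3)*(20/3) = ((-4 - 7) + 50/3)*(20/3) = (-11 + 50/3)*(20/3) = (17/3)*(20/3) = 340/9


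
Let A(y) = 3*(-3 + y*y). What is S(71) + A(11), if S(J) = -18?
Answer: 336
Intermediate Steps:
A(y) = -9 + 3*y² (A(y) = 3*(-3 + y²) = -9 + 3*y²)
S(71) + A(11) = -18 + (-9 + 3*11²) = -18 + (-9 + 3*121) = -18 + (-9 + 363) = -18 + 354 = 336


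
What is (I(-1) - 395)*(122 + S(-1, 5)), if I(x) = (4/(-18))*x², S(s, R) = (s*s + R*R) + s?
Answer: -174293/3 ≈ -58098.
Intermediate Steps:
S(s, R) = s + R² + s² (S(s, R) = (s² + R²) + s = (R² + s²) + s = s + R² + s²)
I(x) = -2*x²/9 (I(x) = (4*(-1/18))*x² = -2*x²/9)
(I(-1) - 395)*(122 + S(-1, 5)) = (-2/9*(-1)² - 395)*(122 + (-1 + 5² + (-1)²)) = (-2/9*1 - 395)*(122 + (-1 + 25 + 1)) = (-2/9 - 395)*(122 + 25) = -3557/9*147 = -174293/3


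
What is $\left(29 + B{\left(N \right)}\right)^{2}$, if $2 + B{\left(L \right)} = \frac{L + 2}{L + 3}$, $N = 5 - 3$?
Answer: $\frac{19321}{25} \approx 772.84$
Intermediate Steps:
$N = 2$ ($N = 5 - 3 = 2$)
$B{\left(L \right)} = -2 + \frac{2 + L}{3 + L}$ ($B{\left(L \right)} = -2 + \frac{L + 2}{L + 3} = -2 + \frac{2 + L}{3 + L}$)
$\left(29 + B{\left(N \right)}\right)^{2} = \left(29 + \frac{-4 - 2}{3 + 2}\right)^{2} = \left(29 + \frac{-4 - 2}{5}\right)^{2} = \left(29 + \frac{1}{5} \left(-6\right)\right)^{2} = \left(29 - \frac{6}{5}\right)^{2} = \left(\frac{139}{5}\right)^{2} = \frac{19321}{25}$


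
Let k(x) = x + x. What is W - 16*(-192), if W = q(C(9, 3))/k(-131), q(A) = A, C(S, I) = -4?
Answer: 402434/131 ≈ 3072.0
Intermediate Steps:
k(x) = 2*x
W = 2/131 (W = -4/(2*(-131)) = -4/(-262) = -4*(-1/262) = 2/131 ≈ 0.015267)
W - 16*(-192) = 2/131 - 16*(-192) = 2/131 + 3072 = 402434/131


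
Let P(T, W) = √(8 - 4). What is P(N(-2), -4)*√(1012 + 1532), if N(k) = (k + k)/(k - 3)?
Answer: 8*√159 ≈ 100.88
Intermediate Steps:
N(k) = 2*k/(-3 + k) (N(k) = (2*k)/(-3 + k) = 2*k/(-3 + k))
P(T, W) = 2 (P(T, W) = √4 = 2)
P(N(-2), -4)*√(1012 + 1532) = 2*√(1012 + 1532) = 2*√2544 = 2*(4*√159) = 8*√159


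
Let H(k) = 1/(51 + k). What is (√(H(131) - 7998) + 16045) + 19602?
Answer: 35647 + I*√264925570/182 ≈ 35647.0 + 89.432*I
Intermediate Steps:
(√(H(131) - 7998) + 16045) + 19602 = (√(1/(51 + 131) - 7998) + 16045) + 19602 = (√(1/182 - 7998) + 16045) + 19602 = (√(-1455635/182) + 16045) + 19602 = (I*√264925570/182 + 16045) + 19602 = (16045 + I*√264925570/182) + 19602 = 35647 + I*√264925570/182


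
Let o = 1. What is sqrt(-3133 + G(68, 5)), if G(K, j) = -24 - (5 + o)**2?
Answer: I*sqrt(3193) ≈ 56.507*I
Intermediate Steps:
G(K, j) = -60 (G(K, j) = -24 - (5 + 1)**2 = -24 - 1*6**2 = -24 - 1*36 = -24 - 36 = -60)
sqrt(-3133 + G(68, 5)) = sqrt(-3133 - 60) = sqrt(-3193) = I*sqrt(3193)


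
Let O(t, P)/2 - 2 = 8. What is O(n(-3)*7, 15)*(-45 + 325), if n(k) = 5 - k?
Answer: 5600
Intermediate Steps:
O(t, P) = 20 (O(t, P) = 4 + 2*8 = 4 + 16 = 20)
O(n(-3)*7, 15)*(-45 + 325) = 20*(-45 + 325) = 20*280 = 5600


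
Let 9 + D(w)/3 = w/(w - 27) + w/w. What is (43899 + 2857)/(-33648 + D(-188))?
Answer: -2513135/1809729 ≈ -1.3887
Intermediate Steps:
D(w) = -24 + 3*w/(-27 + w) (D(w) = -27 + 3*(w/(w - 27) + w/w) = -27 + 3*(w/(-27 + w) + 1) = -27 + 3*(1 + w/(-27 + w)) = -27 + (3 + 3*w/(-27 + w)) = -24 + 3*w/(-27 + w))
(43899 + 2857)/(-33648 + D(-188)) = (43899 + 2857)/(-33648 + 3*(216 - 7*(-188))/(-27 - 188)) = 46756/(-33648 + 3*(216 + 1316)/(-215)) = 46756/(-33648 + 3*(-1/215)*1532) = 46756/(-33648 - 4596/215) = 46756/(-7238916/215) = 46756*(-215/7238916) = -2513135/1809729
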